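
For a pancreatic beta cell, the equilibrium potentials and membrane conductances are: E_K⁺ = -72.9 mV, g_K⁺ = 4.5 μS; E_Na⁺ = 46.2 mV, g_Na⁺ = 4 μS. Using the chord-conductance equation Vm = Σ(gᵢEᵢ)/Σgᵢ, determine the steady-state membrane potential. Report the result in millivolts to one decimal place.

-16.9 mV

Σ gᵢEᵢ = 4.5·(-72.9) + 4·(46.2) = -143.25
Σ gᵢ = 4.5 + 4 = 8.5
Vm = -143.25 / 8.5 = -16.85 mV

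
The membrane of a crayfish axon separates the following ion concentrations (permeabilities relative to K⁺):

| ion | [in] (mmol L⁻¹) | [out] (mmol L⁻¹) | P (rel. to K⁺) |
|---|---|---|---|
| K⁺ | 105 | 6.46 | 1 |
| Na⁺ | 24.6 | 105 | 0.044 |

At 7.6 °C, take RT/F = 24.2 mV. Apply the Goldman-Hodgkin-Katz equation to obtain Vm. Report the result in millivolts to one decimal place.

-54.7 mV

Vm = 24.2 · ln[(Σ P·[cation]ₒ + Σ P·[anion]ᵢ) / (Σ P·[cation]ᵢ + Σ P·[anion]ₒ)]
Numerator = 1×6.46 + 0.044×105 = 11.08
Denominator = 1×105 + 0.044×24.6 = 106.1
Vm = 24.2 · ln(0.10445) = 24.2 × (-2.2591) = -54.67 mV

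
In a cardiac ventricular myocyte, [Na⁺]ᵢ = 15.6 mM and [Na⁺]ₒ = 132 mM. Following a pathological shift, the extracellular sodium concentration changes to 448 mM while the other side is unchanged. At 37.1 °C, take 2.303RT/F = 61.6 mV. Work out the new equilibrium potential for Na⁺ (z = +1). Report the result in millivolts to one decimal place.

After the shift: [Na⁺]_out = 448, [Na⁺]_in = 15.6 mM.
E_new = (61.6/1)·log₁₀(448/15.6) = 61.60 · (1.4582) = 89.82 mV

89.8 mV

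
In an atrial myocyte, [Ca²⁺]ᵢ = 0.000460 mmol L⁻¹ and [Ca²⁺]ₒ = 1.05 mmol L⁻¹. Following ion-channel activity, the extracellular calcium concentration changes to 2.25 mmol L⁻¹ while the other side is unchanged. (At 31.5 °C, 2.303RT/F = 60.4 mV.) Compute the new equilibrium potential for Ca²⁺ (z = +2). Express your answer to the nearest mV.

111 mV

After the shift: [Ca²⁺]_out = 2.25, [Ca²⁺]_in = 0.000460 mmol L⁻¹.
E_new = (60.4/2)·log₁₀(2.25/0.000460) = 30.20 · (3.6894) = 111.42 mV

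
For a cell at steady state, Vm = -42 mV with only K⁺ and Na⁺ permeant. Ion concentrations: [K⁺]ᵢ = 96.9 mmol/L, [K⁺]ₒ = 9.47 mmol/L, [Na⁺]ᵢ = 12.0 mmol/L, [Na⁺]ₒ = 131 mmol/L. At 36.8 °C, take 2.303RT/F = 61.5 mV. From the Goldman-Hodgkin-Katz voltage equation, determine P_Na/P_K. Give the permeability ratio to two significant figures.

Let α = P_Na/P_K. GHK: Vm = 61.5·log₁₀[(Kₒ + α·Naₒ)/(Kᵢ + α·Naᵢ)].
10^(Vm/61.5) = 10^(-42.0/61.5) = 0.20753
So 0.20753·(Kᵢ + α·Naᵢ) = Kₒ + α·Naₒ → α = (0.20753·96.9 − 9.47) / (131.0 − 0.20753·12.0)
α = (20.11 − 9.47) / (131.0 − 2.49) = 10.64/128.5 = 0.08279

0.083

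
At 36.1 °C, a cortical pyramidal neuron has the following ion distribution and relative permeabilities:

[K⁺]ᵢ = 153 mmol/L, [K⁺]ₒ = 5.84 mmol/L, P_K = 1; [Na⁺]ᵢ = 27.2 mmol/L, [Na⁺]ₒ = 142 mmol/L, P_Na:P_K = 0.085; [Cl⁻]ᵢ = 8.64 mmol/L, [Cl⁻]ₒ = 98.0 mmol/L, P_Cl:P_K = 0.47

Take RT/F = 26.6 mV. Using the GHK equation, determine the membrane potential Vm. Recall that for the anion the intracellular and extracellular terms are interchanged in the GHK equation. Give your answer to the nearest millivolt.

Vm = 26.6 · ln[(Σ P·[cation]ₒ + Σ P·[anion]ᵢ) / (Σ P·[cation]ᵢ + Σ P·[anion]ₒ)]
Numerator = 1×5.84 + 0.085×142 + 0.47×8.64 = 21.97
Denominator = 1×153 + 0.085×27.2 + 0.47×98.0 = 201.4
Vm = 26.6 · ln(0.10911) = 26.6 × (-2.2154) = -58.93 mV

-59 mV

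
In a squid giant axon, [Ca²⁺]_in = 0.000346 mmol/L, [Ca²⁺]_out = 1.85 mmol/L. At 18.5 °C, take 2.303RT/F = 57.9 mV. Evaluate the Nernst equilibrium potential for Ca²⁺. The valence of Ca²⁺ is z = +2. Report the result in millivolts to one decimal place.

107.9 mV

E = (57.9/z) · log₁₀([Ca²⁺]_out/[Ca²⁺]_in) with z = +2.
= (57.9/2) · log₁₀(1.85/0.000346) = 28.95 · log₁₀(5347)
= 28.95 · (3.7281) = 107.93 mV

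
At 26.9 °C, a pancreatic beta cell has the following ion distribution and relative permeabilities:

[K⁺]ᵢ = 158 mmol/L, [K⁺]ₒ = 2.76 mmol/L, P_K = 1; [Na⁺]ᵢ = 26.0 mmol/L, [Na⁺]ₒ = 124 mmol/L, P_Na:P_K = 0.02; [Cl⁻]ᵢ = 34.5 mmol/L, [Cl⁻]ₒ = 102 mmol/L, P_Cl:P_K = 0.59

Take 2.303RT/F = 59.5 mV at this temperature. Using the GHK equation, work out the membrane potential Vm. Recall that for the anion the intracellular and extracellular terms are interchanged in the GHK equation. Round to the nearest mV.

-55 mV

Vm = 59.5 · log₁₀[(Σ P·[cation]ₒ + Σ P·[anion]ᵢ) / (Σ P·[cation]ᵢ + Σ P·[anion]ₒ)]
Numerator = 1×2.76 + 0.02×124 + 0.59×34.5 = 25.59
Denominator = 1×158 + 0.02×26.0 + 0.59×102 = 218.7
Vm = 59.5 · log₁₀(0.11703) = 59.5 × (-0.9317) = -55.44 mV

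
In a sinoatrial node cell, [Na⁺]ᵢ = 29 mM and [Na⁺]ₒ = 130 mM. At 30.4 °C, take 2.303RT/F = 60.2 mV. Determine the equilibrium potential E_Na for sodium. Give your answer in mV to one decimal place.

E = (60.2/z) · log₁₀([Na⁺]_out/[Na⁺]_in) with z = +1.
= (60.2/1) · log₁₀(130/29) = 60.20 · log₁₀(4.483)
= 60.20 · (0.6515) = 39.22 mV

39.2 mV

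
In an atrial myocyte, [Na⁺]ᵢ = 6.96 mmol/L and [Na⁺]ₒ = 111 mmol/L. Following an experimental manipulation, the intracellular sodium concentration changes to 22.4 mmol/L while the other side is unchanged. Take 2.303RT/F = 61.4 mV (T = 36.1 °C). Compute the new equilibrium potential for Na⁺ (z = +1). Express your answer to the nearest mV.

43 mV

After the shift: [Na⁺]_out = 111, [Na⁺]_in = 22.4 mmol/L.
E_new = (61.4/1)·log₁₀(111/22.4) = 61.40 · (0.6951) = 42.68 mV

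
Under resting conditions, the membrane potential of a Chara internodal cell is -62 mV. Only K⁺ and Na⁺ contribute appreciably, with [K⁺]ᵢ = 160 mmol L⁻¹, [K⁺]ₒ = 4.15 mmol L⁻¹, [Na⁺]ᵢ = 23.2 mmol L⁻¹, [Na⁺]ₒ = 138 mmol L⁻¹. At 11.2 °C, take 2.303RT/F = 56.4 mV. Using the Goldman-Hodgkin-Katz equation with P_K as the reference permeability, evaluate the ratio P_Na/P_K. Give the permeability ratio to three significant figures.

Let α = P_Na/P_K. GHK: Vm = 56.4·log₁₀[(Kₒ + α·Naₒ)/(Kᵢ + α·Naᵢ)].
10^(Vm/56.4) = 10^(-62.0/56.4) = 0.079563
So 0.079563·(Kᵢ + α·Naᵢ) = Kₒ + α·Naₒ → α = (0.079563·160.0 − 4.15) / (138.0 − 0.079563·23.2)
α = (12.73 − 4.15) / (138.0 − 1.846) = 8.58/136.2 = 0.06302

0.0630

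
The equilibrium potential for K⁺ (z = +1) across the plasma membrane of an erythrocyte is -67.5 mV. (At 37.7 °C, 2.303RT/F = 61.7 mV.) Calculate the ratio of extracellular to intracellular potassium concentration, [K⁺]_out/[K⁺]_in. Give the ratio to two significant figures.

0.081

log₁₀([out]/[in]) = E·z/(61.7) = -67.5 × 1 / 61.7 = -1.0940
[out]/[in] = 10^(-1.0940) = 0.08054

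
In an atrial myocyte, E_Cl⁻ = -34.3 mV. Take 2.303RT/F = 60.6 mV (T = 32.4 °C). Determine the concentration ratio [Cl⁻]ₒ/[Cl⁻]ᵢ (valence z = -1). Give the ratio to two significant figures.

log₁₀([out]/[in]) = E·z/(60.6) = -34.3 × -1 / 60.6 = 0.5660
[out]/[in] = 10^(0.5660) = 3.681

3.7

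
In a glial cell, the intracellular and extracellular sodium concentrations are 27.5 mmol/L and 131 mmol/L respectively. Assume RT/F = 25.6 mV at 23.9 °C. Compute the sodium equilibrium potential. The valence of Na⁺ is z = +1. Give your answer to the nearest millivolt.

40 mV

E = (25.6/z) · ln([Na⁺]_out/[Na⁺]_in) with z = +1.
= (25.6/1) · ln(131/27.5) = 25.60 · ln(4.764)
= 25.60 · (1.5610) = 39.96 mV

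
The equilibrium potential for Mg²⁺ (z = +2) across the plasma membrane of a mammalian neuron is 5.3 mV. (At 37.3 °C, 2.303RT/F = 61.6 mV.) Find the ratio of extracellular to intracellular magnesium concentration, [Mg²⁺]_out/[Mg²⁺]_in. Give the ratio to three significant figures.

1.49

log₁₀([out]/[in]) = E·z/(61.6) = 5.3 × 2 / 61.6 = 0.1721
[out]/[in] = 10^(0.1721) = 1.486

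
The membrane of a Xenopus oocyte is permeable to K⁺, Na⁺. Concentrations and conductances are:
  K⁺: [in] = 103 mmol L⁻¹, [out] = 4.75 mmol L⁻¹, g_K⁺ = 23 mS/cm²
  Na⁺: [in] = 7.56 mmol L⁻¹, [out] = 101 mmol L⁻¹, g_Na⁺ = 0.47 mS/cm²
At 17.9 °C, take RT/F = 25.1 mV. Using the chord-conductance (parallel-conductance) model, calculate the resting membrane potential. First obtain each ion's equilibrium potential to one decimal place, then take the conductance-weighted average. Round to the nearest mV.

E_K⁺ = (25.1/1)·ln(4.75/103) = -77.2 mV
E_Na⁺ = (25.1/1)·ln(101/7.56) = 65.1 mV
Vm = (Σ gᵢEᵢ)/(Σ gᵢ) = (23·-77.2 + 0.47·65.1) / (23 + 0.47)
= -1745.00 / 23.47 = -74.35 mV

-74 mV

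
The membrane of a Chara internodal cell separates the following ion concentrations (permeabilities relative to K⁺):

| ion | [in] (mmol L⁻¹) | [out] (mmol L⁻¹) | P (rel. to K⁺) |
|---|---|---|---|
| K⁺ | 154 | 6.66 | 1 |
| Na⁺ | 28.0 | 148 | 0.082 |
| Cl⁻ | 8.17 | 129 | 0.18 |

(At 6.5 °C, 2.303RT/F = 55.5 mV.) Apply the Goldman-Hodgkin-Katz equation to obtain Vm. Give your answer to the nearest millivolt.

Vm = 55.5 · log₁₀[(Σ P·[cation]ₒ + Σ P·[anion]ᵢ) / (Σ P·[cation]ᵢ + Σ P·[anion]ₒ)]
Numerator = 1×6.66 + 0.082×148 + 0.18×8.17 = 20.27
Denominator = 1×154 + 0.082×28.0 + 0.18×129 = 179.5
Vm = 55.5 · log₁₀(0.1129) = 55.5 × (-0.9473) = -52.58 mV

-53 mV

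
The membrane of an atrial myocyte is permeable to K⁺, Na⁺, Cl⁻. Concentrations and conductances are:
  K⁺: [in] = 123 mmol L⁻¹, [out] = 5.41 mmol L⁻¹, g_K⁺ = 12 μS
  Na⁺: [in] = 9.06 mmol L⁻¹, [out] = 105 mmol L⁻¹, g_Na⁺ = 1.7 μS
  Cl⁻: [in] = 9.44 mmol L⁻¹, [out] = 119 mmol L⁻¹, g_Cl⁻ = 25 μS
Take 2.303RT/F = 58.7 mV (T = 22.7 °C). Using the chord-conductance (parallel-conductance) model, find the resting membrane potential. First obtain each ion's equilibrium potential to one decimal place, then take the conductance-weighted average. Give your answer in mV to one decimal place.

-63.7 mV

E_K⁺ = (58.7/1)·log₁₀(5.41/123) = -79.6 mV
E_Na⁺ = (58.7/1)·log₁₀(105/9.06) = 62.5 mV
E_Cl⁻ = (58.7/-1)·log₁₀(119/9.44) = -64.6 mV
Vm = (Σ gᵢEᵢ)/(Σ gᵢ) = (12·-79.6 + 1.7·62.5 + 25·-64.6) / (12 + 1.7 + 25)
= -2463.95 / 38.7 = -63.67 mV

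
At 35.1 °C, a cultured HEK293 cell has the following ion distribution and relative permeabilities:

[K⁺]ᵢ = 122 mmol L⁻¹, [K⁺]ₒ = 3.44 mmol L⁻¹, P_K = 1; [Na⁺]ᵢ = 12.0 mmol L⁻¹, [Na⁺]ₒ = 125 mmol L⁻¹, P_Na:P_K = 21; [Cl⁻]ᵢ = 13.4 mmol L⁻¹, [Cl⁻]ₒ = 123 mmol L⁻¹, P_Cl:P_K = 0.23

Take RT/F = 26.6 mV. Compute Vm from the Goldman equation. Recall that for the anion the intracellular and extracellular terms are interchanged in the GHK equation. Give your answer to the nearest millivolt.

Vm = 26.6 · ln[(Σ P·[cation]ₒ + Σ P·[anion]ᵢ) / (Σ P·[cation]ᵢ + Σ P·[anion]ₒ)]
Numerator = 1×3.44 + 21×125 + 0.23×13.4 = 2632
Denominator = 1×122 + 21×12.0 + 0.23×123 = 402.3
Vm = 26.6 · ln(6.5414) = 26.6 × (1.8781) = 49.96 mV

50 mV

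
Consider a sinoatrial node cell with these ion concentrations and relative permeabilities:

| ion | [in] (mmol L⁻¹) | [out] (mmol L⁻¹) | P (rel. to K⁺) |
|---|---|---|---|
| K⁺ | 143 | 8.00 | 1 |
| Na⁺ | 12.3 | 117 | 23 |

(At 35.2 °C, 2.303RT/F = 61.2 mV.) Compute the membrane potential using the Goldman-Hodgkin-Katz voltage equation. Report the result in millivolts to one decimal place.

Vm = 61.2 · log₁₀[(Σ P·[cation]ₒ + Σ P·[anion]ᵢ) / (Σ P·[cation]ᵢ + Σ P·[anion]ₒ)]
Numerator = 1×8.00 + 23×117 = 2699
Denominator = 1×143 + 23×12.3 = 425.9
Vm = 61.2 · log₁₀(6.3372) = 61.2 × (0.8019) = 49.08 mV

49.1 mV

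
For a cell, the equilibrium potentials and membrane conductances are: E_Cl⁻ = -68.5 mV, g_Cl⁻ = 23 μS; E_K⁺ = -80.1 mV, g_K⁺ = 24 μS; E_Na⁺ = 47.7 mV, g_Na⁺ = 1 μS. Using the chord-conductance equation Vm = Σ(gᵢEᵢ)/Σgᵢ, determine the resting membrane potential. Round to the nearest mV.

-72 mV

Σ gᵢEᵢ = 23·(-68.5) + 24·(-80.1) + 1·(47.7) = -3450.20
Σ gᵢ = 23 + 24 + 1 = 48
Vm = -3450.20 / 48 = -71.88 mV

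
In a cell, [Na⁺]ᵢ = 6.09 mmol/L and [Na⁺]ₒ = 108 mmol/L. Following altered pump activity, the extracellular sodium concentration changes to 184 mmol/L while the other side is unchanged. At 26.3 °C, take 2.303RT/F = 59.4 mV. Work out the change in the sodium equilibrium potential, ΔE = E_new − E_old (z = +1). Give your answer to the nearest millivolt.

14 mV

E_old = (59.4/1)·log₁₀(108/6.09) = 74.18 mV
E_new = (59.4/1)·log₁₀(184/6.09) = 87.92 mV
ΔE = 87.92 − (74.18) = 13.74 mV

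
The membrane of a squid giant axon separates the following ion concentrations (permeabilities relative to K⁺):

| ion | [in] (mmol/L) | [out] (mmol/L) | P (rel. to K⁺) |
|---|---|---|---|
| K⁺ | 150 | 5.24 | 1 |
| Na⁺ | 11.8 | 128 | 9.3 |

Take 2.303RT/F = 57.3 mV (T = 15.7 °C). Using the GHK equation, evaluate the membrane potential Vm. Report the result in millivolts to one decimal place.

Vm = 57.3 · log₁₀[(Σ P·[cation]ₒ + Σ P·[anion]ᵢ) / (Σ P·[cation]ᵢ + Σ P·[anion]ₒ)]
Numerator = 1×5.24 + 9.3×128 = 1196
Denominator = 1×150 + 9.3×11.8 = 259.7
Vm = 57.3 · log₁₀(4.6032) = 57.3 × (0.6631) = 37.99 mV

38.0 mV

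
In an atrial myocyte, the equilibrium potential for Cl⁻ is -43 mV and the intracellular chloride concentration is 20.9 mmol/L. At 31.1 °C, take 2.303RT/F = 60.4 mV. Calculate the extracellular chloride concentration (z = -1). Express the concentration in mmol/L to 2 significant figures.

Nernst: E = (60.4/-1) · log₁₀([out]/[in]), so log₁₀([out]/[in]) = -43.0 × -1 / 60.4 = 0.7119.
[out]/[in] = 10^(0.7119) = 5.151.
[out] = 5.151 × 20.9 = 107.7 mmol/L.

110 mmol/L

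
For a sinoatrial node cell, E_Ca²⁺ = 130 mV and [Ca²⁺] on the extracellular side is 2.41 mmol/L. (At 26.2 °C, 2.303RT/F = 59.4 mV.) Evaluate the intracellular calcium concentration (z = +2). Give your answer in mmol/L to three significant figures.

Nernst: E = (59.4/2) · log₁₀([out]/[in]), so log₁₀([out]/[in]) = 130.0 × 2 / 59.4 = 4.3771.
[out]/[in] = 10^(4.3771) = 2.383e+04.
[in] = 2.41 / 2.383e+04 = 0.0001011 mmol/L.

0.000101 mmol/L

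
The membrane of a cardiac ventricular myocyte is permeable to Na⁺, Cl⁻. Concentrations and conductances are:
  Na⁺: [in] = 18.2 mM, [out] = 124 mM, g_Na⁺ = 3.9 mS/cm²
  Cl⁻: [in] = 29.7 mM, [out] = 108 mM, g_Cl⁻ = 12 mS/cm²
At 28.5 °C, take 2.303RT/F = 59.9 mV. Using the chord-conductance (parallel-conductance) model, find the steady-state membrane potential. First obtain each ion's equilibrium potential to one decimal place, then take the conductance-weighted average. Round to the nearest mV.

E_Na⁺ = (59.9/1)·log₁₀(124/18.2) = 49.9 mV
E_Cl⁻ = (59.9/-1)·log₁₀(108/29.7) = -33.6 mV
Vm = (Σ gᵢEᵢ)/(Σ gᵢ) = (3.9·49.9 + 12·-33.6) / (3.9 + 12)
= -208.59 / 15.9 = -13.12 mV

-13 mV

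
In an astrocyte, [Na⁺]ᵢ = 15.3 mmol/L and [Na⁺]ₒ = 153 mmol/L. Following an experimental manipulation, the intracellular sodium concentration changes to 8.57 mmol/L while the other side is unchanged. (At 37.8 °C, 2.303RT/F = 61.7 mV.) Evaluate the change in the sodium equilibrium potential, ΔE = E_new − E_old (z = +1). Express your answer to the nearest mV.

E_old = (61.7/1)·log₁₀(153/15.3) = 61.70 mV
E_new = (61.7/1)·log₁₀(153/8.57) = 77.23 mV
ΔE = 77.23 − (61.70) = 15.53 mV

16 mV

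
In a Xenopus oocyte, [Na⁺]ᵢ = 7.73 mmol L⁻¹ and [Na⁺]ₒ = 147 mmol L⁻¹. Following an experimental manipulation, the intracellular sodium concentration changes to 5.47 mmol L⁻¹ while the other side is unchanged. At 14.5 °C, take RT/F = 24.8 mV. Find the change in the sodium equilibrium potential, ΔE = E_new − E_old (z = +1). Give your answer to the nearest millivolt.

9 mV

E_old = (24.8/1)·ln(147/7.73) = 73.04 mV
E_new = (24.8/1)·ln(147/5.47) = 81.62 mV
ΔE = 81.62 − (73.04) = 8.58 mV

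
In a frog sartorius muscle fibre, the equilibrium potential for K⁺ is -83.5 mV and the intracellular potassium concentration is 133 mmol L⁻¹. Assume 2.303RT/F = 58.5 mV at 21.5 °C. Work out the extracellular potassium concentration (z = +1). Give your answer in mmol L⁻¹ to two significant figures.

Nernst: E = (58.5/1) · log₁₀([out]/[in]), so log₁₀([out]/[in]) = -83.5 × 1 / 58.5 = -1.4274.
[out]/[in] = 10^(-1.4274) = 0.03738.
[out] = 0.03738 × 133 = 4.972 mmol L⁻¹.

5.0 mmol L⁻¹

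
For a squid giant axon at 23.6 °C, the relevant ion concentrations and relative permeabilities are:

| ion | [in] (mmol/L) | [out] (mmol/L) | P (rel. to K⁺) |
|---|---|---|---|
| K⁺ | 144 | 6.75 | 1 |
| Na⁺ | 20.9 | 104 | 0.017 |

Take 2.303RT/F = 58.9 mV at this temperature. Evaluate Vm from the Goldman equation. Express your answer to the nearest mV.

-72 mV

Vm = 58.9 · log₁₀[(Σ P·[cation]ₒ + Σ P·[anion]ᵢ) / (Σ P·[cation]ᵢ + Σ P·[anion]ₒ)]
Numerator = 1×6.75 + 0.017×104 = 8.518
Denominator = 1×144 + 0.017×20.9 = 144.4
Vm = 58.9 · log₁₀(0.059007) = 58.9 × (-1.2291) = -72.39 mV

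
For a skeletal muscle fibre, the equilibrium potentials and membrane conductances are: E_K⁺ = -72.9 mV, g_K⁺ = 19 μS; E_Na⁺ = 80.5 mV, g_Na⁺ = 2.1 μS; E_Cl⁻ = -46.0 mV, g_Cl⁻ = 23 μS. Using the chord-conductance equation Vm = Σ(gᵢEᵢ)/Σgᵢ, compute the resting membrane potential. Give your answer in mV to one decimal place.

Σ gᵢEᵢ = 19·(-72.9) + 2.1·(80.5) + 23·(-46.0) = -2274.05
Σ gᵢ = 19 + 2.1 + 23 = 44.1
Vm = -2274.05 / 44.1 = -51.57 mV

-51.6 mV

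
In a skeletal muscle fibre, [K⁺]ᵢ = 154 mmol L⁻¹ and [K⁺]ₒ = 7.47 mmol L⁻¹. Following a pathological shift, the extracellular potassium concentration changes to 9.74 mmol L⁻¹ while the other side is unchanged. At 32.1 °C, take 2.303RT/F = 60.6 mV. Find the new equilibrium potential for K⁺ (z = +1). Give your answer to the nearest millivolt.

-73 mV

After the shift: [K⁺]_out = 9.74, [K⁺]_in = 154 mmol L⁻¹.
E_new = (60.6/1)·log₁₀(9.74/154) = 60.60 · (-1.1990) = -72.66 mV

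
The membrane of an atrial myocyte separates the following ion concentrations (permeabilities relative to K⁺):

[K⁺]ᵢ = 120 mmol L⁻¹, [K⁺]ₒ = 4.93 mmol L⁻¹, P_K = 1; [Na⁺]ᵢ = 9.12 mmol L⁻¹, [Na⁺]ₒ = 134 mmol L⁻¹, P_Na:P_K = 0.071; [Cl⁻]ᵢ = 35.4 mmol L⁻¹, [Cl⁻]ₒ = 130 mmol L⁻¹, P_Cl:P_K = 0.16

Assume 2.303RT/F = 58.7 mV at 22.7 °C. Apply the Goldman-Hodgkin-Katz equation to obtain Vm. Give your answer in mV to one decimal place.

Vm = 58.7 · log₁₀[(Σ P·[cation]ₒ + Σ P·[anion]ᵢ) / (Σ P·[cation]ᵢ + Σ P·[anion]ₒ)]
Numerator = 1×4.93 + 0.071×134 + 0.16×35.4 = 20.11
Denominator = 1×120 + 0.071×9.12 + 0.16×130 = 141.4
Vm = 58.7 · log₁₀(0.14216) = 58.7 × (-0.8472) = -49.73 mV

-49.7 mV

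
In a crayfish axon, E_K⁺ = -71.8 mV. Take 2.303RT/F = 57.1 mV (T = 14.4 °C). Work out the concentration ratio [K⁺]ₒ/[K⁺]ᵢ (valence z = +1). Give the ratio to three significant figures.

0.0553

log₁₀([out]/[in]) = E·z/(57.1) = -71.8 × 1 / 57.1 = -1.2574
[out]/[in] = 10^(-1.2574) = 0.05528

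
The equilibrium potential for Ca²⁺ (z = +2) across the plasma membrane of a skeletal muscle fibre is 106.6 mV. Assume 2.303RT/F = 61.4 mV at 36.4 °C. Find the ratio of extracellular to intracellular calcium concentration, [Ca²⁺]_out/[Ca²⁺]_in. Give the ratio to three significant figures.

2970

log₁₀([out]/[in]) = E·z/(61.4) = 106.6 × 2 / 61.4 = 3.4723
[out]/[in] = 10^(3.4723) = 2967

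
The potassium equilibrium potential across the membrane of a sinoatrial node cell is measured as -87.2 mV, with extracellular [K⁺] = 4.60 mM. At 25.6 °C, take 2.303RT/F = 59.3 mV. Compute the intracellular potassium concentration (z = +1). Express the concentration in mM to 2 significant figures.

140 mM

Nernst: E = (59.3/1) · log₁₀([out]/[in]), so log₁₀([out]/[in]) = -87.2 × 1 / 59.3 = -1.4705.
[out]/[in] = 10^(-1.4705) = 0.03385.
[in] = 4.60 / 0.03385 = 135.9 mM.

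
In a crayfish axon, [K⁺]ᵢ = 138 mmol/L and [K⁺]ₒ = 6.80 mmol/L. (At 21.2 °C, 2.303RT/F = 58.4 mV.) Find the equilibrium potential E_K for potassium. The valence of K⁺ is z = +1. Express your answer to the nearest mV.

E = (58.4/z) · log₁₀([K⁺]_out/[K⁺]_in) with z = +1.
= (58.4/1) · log₁₀(6.80/138) = 58.40 · log₁₀(0.04928)
= 58.40 · (-1.3074) = -76.35 mV

-76 mV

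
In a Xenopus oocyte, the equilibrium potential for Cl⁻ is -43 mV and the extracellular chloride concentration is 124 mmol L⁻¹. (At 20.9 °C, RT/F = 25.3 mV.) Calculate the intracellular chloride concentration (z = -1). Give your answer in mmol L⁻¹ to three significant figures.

Nernst: E = (25.3/-1) · ln([out]/[in]), so ln([out]/[in]) = -43.0 × -1 / 25.3 = 1.6996.
[out]/[in] = e^(1.6996) = 5.472.
[in] = 124 / 5.472 = 22.66 mmol L⁻¹.

22.7 mmol L⁻¹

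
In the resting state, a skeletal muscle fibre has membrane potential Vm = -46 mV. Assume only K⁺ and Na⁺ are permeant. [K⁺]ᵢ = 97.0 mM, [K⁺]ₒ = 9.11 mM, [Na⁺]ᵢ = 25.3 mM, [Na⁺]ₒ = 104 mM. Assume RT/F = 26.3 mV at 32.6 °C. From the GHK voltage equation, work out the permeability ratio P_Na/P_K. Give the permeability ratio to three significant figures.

Let α = P_Na/P_K. GHK: Vm = 26.3·ln[(Kₒ + α·Naₒ)/(Kᵢ + α·Naᵢ)].
e^(Vm/26.3) = e^(-46.0/26.3) = 0.17394
So 0.17394·(Kᵢ + α·Naᵢ) = Kₒ + α·Naₒ → α = (0.17394·97.0 − 9.11) / (104.0 − 0.17394·25.3)
α = (16.87 − 9.11) / (104.0 − 4.401) = 7.762/99.6 = 0.07793

0.0779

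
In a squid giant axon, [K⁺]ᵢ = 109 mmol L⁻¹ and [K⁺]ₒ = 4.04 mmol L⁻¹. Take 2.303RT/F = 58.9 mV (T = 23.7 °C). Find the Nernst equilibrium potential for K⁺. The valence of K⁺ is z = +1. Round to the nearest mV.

-84 mV

E = (58.9/z) · log₁₀([K⁺]_out/[K⁺]_in) with z = +1.
= (58.9/1) · log₁₀(4.04/109) = 58.90 · log₁₀(0.03706)
= 58.90 · (-1.4310) = -84.29 mV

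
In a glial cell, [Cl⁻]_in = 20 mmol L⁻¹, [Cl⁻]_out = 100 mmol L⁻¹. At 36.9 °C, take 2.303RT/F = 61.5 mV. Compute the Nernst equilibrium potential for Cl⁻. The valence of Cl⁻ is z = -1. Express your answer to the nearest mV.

E = (61.5/z) · log₁₀([Cl⁻]_out/[Cl⁻]_in) with z = -1.
For an anion, dividing by z = -1 reverses the sign.
= (61.5/-1) · log₁₀(100/20) = -61.50 · log₁₀(5)
= -61.50 · (0.6990) = -42.99 mV

-43 mV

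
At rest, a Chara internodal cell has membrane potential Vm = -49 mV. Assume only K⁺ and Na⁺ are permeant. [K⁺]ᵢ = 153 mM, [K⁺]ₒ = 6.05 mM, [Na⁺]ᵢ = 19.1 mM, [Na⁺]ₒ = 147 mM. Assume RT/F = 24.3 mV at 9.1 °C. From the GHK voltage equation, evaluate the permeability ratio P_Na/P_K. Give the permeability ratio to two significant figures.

0.099

Let α = P_Na/P_K. GHK: Vm = 24.3·ln[(Kₒ + α·Naₒ)/(Kᵢ + α·Naᵢ)].
e^(Vm/24.3) = e^(-49.0/24.3) = 0.13313
So 0.13313·(Kᵢ + α·Naᵢ) = Kₒ + α·Naₒ → α = (0.13313·153.0 − 6.05) / (147.0 − 0.13313·19.1)
α = (20.37 − 6.05) / (147.0 − 2.543) = 14.32/144.5 = 0.09912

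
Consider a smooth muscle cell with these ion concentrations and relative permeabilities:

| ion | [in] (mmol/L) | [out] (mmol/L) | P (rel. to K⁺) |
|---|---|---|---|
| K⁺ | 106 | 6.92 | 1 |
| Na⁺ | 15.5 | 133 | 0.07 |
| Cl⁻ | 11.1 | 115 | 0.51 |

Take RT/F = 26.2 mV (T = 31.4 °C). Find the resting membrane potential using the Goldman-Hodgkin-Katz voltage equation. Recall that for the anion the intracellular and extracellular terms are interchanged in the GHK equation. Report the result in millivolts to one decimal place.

-53.0 mV

Vm = 26.2 · ln[(Σ P·[cation]ₒ + Σ P·[anion]ᵢ) / (Σ P·[cation]ᵢ + Σ P·[anion]ₒ)]
Numerator = 1×6.92 + 0.07×133 + 0.51×11.1 = 21.89
Denominator = 1×106 + 0.07×15.5 + 0.51×115 = 165.7
Vm = 26.2 · ln(0.13208) = 26.2 × (-2.0243) = -53.04 mV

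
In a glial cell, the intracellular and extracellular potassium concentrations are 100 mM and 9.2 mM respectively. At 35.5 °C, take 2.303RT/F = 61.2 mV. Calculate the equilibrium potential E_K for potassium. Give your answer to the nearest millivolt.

E = (61.2/z) · log₁₀([K⁺]_out/[K⁺]_in) with z = +1.
= (61.2/1) · log₁₀(9.2/100) = 61.20 · log₁₀(0.092)
= 61.20 · (-1.0362) = -63.42 mV

-63 mV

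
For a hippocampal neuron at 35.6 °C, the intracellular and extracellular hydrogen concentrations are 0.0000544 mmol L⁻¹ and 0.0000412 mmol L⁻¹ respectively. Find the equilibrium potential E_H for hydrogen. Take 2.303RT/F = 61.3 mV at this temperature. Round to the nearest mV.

-7 mV

E = (61.3/z) · log₁₀([H⁺]_out/[H⁺]_in) with z = +1.
= (61.3/1) · log₁₀(0.0000412/0.0000544) = 61.30 · log₁₀(0.7574)
= 61.30 · (-0.1207) = -7.40 mV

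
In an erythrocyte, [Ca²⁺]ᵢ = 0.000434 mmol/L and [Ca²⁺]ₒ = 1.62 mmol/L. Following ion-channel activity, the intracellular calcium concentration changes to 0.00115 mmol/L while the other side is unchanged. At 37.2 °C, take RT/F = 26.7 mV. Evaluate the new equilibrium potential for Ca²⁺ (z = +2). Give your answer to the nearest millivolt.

97 mV

After the shift: [Ca²⁺]_out = 1.62, [Ca²⁺]_in = 0.00115 mmol/L.
E_new = (26.7/2)·ln(1.62/0.00115) = 13.35 · (7.2504) = 96.79 mV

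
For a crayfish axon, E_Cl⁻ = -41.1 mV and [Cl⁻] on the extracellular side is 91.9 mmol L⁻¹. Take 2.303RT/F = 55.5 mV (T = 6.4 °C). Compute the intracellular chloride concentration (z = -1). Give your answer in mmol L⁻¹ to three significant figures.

Nernst: E = (55.5/-1) · log₁₀([out]/[in]), so log₁₀([out]/[in]) = -41.1 × -1 / 55.5 = 0.7405.
[out]/[in] = 10^(0.7405) = 5.502.
[in] = 91.9 / 5.502 = 16.7 mmol L⁻¹.

16.7 mmol L⁻¹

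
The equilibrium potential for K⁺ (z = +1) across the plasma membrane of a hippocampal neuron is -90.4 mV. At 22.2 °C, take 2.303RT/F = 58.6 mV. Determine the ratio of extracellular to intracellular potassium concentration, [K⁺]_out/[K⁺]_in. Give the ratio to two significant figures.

log₁₀([out]/[in]) = E·z/(58.6) = -90.4 × 1 / 58.6 = -1.5427
[out]/[in] = 10^(-1.5427) = 0.02866

0.029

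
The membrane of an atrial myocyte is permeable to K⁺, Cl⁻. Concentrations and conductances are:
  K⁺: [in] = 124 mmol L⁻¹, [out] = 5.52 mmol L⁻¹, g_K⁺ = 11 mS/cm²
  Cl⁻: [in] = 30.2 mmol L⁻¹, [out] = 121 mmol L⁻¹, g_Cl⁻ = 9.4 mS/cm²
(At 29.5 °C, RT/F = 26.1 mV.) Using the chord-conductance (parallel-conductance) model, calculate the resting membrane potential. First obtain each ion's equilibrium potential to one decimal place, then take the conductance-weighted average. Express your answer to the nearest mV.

E_K⁺ = (26.1/1)·ln(5.52/124) = -81.2 mV
E_Cl⁻ = (26.1/-1)·ln(121/30.2) = -36.2 mV
Vm = (Σ gᵢEᵢ)/(Σ gᵢ) = (11·-81.2 + 9.4·-36.2) / (11 + 9.4)
= -1233.48 / 20.4 = -60.46 mV

-60 mV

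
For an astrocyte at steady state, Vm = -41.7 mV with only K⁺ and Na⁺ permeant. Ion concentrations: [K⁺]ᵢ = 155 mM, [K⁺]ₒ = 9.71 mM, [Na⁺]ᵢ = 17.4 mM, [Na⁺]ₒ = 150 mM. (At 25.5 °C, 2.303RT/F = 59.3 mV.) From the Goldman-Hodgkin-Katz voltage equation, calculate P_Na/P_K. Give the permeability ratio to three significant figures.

Let α = P_Na/P_K. GHK: Vm = 59.3·log₁₀[(Kₒ + α·Naₒ)/(Kᵢ + α·Naᵢ)].
10^(Vm/59.3) = 10^(-41.7/59.3) = 0.19806
So 0.19806·(Kᵢ + α·Naᵢ) = Kₒ + α·Naₒ → α = (0.19806·155.0 − 9.71) / (150.0 − 0.19806·17.4)
α = (30.7 − 9.71) / (150.0 − 3.446) = 20.99/146.6 = 0.1432

0.143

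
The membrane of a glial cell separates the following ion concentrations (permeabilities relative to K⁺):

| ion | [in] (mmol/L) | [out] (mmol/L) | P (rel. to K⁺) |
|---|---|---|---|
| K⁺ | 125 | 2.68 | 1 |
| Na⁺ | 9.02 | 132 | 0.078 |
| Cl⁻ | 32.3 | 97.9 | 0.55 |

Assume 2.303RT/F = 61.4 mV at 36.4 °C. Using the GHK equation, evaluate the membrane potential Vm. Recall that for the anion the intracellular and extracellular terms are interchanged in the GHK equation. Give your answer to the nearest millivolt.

Vm = 61.4 · log₁₀[(Σ P·[cation]ₒ + Σ P·[anion]ᵢ) / (Σ P·[cation]ᵢ + Σ P·[anion]ₒ)]
Numerator = 1×2.68 + 0.078×132 + 0.55×32.3 = 30.74
Denominator = 1×125 + 0.078×9.02 + 0.55×97.9 = 179.5
Vm = 61.4 · log₁₀(0.17121) = 61.4 × (-0.7665) = -47.06 mV

-47 mV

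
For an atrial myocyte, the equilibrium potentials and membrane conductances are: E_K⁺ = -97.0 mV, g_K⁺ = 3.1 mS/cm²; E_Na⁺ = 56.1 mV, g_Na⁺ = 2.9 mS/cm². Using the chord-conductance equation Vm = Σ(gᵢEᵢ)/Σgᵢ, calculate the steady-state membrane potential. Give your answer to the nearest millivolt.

Σ gᵢEᵢ = 3.1·(-97.0) + 2.9·(56.1) = -138.01
Σ gᵢ = 3.1 + 2.9 = 6
Vm = -138.01 / 6 = -23.00 mV

-23 mV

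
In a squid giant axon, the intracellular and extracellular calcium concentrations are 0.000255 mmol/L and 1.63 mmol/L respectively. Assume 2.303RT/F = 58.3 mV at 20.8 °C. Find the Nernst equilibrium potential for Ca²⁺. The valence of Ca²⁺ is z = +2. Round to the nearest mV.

E = (58.3/z) · log₁₀([Ca²⁺]_out/[Ca²⁺]_in) with z = +2.
= (58.3/2) · log₁₀(1.63/0.000255) = 29.15 · log₁₀(6392)
= 29.15 · (3.8056) = 110.93 mV

111 mV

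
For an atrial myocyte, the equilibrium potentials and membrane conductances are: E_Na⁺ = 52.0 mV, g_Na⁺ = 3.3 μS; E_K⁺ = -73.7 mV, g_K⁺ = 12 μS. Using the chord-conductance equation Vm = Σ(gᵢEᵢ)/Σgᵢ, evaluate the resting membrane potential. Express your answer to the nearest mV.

-47 mV

Σ gᵢEᵢ = 3.3·(52.0) + 12·(-73.7) = -712.80
Σ gᵢ = 3.3 + 12 = 15.3
Vm = -712.80 / 15.3 = -46.59 mV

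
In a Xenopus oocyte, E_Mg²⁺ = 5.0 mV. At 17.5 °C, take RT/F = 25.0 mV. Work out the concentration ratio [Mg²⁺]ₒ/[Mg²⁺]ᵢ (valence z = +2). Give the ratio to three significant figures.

1.49

ln([out]/[in]) = E·z/(25.0) = 5.0 × 2 / 25.0 = 0.4000
[out]/[in] = e^(0.4000) = 1.492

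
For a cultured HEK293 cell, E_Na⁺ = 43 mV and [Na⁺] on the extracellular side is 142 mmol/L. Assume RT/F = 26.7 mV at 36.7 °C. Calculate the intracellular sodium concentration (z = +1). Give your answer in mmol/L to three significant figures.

28.4 mmol/L

Nernst: E = (26.7/1) · ln([out]/[in]), so ln([out]/[in]) = 43.0 × 1 / 26.7 = 1.6105.
[out]/[in] = e^(1.6105) = 5.005.
[in] = 142 / 5.005 = 28.37 mmol/L.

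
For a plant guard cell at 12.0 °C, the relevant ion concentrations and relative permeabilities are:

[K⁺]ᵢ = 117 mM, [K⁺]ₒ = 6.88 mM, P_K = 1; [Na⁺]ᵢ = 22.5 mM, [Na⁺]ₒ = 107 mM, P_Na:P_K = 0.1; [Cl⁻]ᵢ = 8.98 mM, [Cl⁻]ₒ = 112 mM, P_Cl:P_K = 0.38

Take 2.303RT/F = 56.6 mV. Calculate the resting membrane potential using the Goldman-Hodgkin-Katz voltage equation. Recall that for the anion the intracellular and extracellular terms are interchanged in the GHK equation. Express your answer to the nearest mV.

Vm = 56.6 · log₁₀[(Σ P·[cation]ₒ + Σ P·[anion]ᵢ) / (Σ P·[cation]ᵢ + Σ P·[anion]ₒ)]
Numerator = 1×6.88 + 0.1×107 + 0.38×8.98 = 20.99
Denominator = 1×117 + 0.1×22.5 + 0.38×112 = 161.8
Vm = 56.6 · log₁₀(0.12973) = 56.6 × (-0.8869) = -50.20 mV

-50 mV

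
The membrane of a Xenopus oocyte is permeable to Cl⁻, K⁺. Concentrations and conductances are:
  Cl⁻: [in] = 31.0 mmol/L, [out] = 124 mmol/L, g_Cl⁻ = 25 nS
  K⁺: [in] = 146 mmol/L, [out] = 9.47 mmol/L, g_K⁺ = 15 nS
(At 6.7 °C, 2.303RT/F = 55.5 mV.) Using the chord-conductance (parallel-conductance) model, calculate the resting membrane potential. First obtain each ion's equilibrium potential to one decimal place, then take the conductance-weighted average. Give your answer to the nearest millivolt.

-46 mV

E_Cl⁻ = (55.5/-1)·log₁₀(124/31.0) = -33.4 mV
E_K⁺ = (55.5/1)·log₁₀(9.47/146) = -65.9 mV
Vm = (Σ gᵢEᵢ)/(Σ gᵢ) = (25·-33.4 + 15·-65.9) / (25 + 15)
= -1823.50 / 40 = -45.59 mV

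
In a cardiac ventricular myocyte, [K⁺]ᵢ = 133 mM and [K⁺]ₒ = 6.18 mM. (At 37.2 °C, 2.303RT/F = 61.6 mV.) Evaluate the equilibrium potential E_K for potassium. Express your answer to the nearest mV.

E = (61.6/z) · log₁₀([K⁺]_out/[K⁺]_in) with z = +1.
= (61.6/1) · log₁₀(6.18/133) = 61.60 · log₁₀(0.04647)
= 61.60 · (-1.3329) = -82.10 mV

-82 mV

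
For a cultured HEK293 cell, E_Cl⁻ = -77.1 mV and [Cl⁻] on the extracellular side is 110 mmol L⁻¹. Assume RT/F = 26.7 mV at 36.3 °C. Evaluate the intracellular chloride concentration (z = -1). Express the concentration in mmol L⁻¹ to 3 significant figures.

6.13 mmol L⁻¹

Nernst: E = (26.7/-1) · ln([out]/[in]), so ln([out]/[in]) = -77.1 × -1 / 26.7 = 2.8876.
[out]/[in] = e^(2.8876) = 17.95.
[in] = 110 / 17.95 = 6.128 mmol L⁻¹.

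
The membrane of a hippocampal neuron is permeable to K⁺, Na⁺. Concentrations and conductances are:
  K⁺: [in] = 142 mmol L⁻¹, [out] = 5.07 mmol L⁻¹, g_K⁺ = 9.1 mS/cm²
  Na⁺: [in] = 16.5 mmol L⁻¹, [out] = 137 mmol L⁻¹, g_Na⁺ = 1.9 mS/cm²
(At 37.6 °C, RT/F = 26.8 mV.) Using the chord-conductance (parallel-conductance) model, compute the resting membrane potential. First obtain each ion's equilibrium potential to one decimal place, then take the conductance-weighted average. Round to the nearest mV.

E_K⁺ = (26.8/1)·ln(5.07/142) = -89.3 mV
E_Na⁺ = (26.8/1)·ln(137/16.5) = 56.7 mV
Vm = (Σ gᵢEᵢ)/(Σ gᵢ) = (9.1·-89.3 + 1.9·56.7) / (9.1 + 1.9)
= -704.90 / 11 = -64.08 mV

-64 mV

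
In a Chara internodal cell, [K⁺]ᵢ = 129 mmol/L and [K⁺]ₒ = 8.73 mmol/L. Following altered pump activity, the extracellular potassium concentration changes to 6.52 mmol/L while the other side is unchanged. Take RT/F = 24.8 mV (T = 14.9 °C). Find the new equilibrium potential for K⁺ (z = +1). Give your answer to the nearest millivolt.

-74 mV

After the shift: [K⁺]_out = 6.52, [K⁺]_in = 129 mmol/L.
E_new = (24.8/1)·ln(6.52/129) = 24.80 · (-2.9849) = -74.03 mV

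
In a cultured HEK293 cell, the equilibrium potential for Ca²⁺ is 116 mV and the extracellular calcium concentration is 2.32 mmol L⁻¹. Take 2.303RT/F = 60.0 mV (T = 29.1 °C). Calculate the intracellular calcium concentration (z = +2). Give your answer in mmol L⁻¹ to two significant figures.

Nernst: E = (60.0/2) · log₁₀([out]/[in]), so log₁₀([out]/[in]) = 116.0 × 2 / 60.0 = 3.8667.
[out]/[in] = 10^(3.8667) = 7356.
[in] = 2.32 / 7356 = 0.0003154 mmol L⁻¹.

0.00032 mmol L⁻¹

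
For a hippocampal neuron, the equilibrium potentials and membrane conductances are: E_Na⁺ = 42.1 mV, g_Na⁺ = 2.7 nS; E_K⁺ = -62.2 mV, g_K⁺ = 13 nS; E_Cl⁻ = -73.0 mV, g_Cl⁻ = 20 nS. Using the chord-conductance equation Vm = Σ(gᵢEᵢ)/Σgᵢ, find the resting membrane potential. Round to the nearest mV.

-60 mV

Σ gᵢEᵢ = 2.7·(42.1) + 13·(-62.2) + 20·(-73.0) = -2154.93
Σ gᵢ = 2.7 + 13 + 20 = 35.7
Vm = -2154.93 / 35.7 = -60.36 mV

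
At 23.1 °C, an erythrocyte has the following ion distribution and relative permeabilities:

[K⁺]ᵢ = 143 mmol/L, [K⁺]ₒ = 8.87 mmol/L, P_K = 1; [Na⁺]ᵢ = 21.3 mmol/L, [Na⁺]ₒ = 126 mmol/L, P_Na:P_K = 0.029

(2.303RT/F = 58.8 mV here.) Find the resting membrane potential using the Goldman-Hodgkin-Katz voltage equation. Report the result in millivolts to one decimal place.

-62.3 mV

Vm = 58.8 · log₁₀[(Σ P·[cation]ₒ + Σ P·[anion]ᵢ) / (Σ P·[cation]ᵢ + Σ P·[anion]ₒ)]
Numerator = 1×8.87 + 0.029×126 = 12.52
Denominator = 1×143 + 0.029×21.3 = 143.6
Vm = 58.8 · log₁₀(0.087204) = 58.8 × (-1.0595) = -62.30 mV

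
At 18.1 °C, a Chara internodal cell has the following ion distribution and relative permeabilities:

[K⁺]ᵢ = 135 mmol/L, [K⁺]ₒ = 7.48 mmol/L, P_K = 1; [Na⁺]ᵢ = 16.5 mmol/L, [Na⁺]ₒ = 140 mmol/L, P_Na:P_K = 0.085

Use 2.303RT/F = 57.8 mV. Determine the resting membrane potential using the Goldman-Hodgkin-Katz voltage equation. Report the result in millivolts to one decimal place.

-49.0 mV

Vm = 57.8 · log₁₀[(Σ P·[cation]ₒ + Σ P·[anion]ᵢ) / (Σ P·[cation]ᵢ + Σ P·[anion]ₒ)]
Numerator = 1×7.48 + 0.085×140 = 19.38
Denominator = 1×135 + 0.085×16.5 = 136.4
Vm = 57.8 · log₁₀(0.14208) = 57.8 × (-0.8475) = -48.98 mV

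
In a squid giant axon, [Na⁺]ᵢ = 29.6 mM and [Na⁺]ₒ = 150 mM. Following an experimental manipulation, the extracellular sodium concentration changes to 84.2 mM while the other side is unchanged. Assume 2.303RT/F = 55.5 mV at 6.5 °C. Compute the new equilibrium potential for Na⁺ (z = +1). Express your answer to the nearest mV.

25 mV

After the shift: [Na⁺]_out = 84.2, [Na⁺]_in = 29.6 mM.
E_new = (55.5/1)·log₁₀(84.2/29.6) = 55.50 · (0.4540) = 25.20 mV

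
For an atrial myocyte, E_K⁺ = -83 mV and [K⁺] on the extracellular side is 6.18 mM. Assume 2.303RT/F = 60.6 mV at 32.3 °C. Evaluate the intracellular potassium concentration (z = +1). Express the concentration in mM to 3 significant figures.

145 mM

Nernst: E = (60.6/1) · log₁₀([out]/[in]), so log₁₀([out]/[in]) = -83.0 × 1 / 60.6 = -1.3696.
[out]/[in] = 10^(-1.3696) = 0.04269.
[in] = 6.18 / 0.04269 = 144.8 mM.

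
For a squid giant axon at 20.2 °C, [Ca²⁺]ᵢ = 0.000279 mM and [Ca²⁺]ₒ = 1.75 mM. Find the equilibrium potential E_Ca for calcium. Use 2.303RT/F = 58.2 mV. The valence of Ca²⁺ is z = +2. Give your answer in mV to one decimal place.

110.5 mV

E = (58.2/z) · log₁₀([Ca²⁺]_out/[Ca²⁺]_in) with z = +2.
= (58.2/2) · log₁₀(1.75/0.000279) = 29.10 · log₁₀(6272)
= 29.10 · (3.7974) = 110.51 mV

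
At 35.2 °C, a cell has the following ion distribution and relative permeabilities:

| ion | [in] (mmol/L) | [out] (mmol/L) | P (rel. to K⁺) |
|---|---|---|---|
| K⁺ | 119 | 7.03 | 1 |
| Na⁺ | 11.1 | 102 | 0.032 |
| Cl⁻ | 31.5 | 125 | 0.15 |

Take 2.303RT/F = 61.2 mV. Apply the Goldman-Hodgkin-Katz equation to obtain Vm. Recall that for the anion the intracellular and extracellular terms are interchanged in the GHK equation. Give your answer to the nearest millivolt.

-59 mV

Vm = 61.2 · log₁₀[(Σ P·[cation]ₒ + Σ P·[anion]ᵢ) / (Σ P·[cation]ᵢ + Σ P·[anion]ₒ)]
Numerator = 1×7.03 + 0.032×102 + 0.15×31.5 = 15.02
Denominator = 1×119 + 0.032×11.1 + 0.15×125 = 138.1
Vm = 61.2 · log₁₀(0.10875) = 61.2 × (-0.9636) = -58.97 mV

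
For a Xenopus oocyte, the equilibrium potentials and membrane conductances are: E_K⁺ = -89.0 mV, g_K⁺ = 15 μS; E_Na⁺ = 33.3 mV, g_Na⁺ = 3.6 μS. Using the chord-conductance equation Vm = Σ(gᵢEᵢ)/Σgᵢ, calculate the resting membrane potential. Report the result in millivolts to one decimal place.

Σ gᵢEᵢ = 15·(-89.0) + 3.6·(33.3) = -1215.12
Σ gᵢ = 15 + 3.6 = 18.6
Vm = -1215.12 / 18.6 = -65.33 mV

-65.3 mV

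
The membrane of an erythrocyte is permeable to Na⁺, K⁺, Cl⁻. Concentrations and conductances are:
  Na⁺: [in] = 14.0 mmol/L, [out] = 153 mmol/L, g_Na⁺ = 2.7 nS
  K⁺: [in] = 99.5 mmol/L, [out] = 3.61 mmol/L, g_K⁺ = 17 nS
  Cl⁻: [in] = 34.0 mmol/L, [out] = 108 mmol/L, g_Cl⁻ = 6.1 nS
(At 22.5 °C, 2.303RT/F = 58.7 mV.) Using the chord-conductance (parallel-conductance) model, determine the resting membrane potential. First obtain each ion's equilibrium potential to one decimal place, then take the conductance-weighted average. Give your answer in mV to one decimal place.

-56.3 mV

E_Na⁺ = (58.7/1)·log₁₀(153/14.0) = 61.0 mV
E_K⁺ = (58.7/1)·log₁₀(3.61/99.5) = -84.5 mV
E_Cl⁻ = (58.7/-1)·log₁₀(108/34.0) = -29.5 mV
Vm = (Σ gᵢEᵢ)/(Σ gᵢ) = (2.7·61.0 + 17·-84.5 + 6.1·-29.5) / (2.7 + 17 + 6.1)
= -1451.75 / 25.8 = -56.27 mV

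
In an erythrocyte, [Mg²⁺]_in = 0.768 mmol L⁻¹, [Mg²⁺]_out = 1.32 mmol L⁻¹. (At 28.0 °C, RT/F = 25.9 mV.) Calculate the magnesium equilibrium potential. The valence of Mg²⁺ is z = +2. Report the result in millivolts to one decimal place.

7.0 mV

E = (25.9/z) · ln([Mg²⁺]_out/[Mg²⁺]_in) with z = +2.
= (25.9/2) · ln(1.32/0.768) = 12.95 · ln(1.719)
= 12.95 · (0.5416) = 7.01 mV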